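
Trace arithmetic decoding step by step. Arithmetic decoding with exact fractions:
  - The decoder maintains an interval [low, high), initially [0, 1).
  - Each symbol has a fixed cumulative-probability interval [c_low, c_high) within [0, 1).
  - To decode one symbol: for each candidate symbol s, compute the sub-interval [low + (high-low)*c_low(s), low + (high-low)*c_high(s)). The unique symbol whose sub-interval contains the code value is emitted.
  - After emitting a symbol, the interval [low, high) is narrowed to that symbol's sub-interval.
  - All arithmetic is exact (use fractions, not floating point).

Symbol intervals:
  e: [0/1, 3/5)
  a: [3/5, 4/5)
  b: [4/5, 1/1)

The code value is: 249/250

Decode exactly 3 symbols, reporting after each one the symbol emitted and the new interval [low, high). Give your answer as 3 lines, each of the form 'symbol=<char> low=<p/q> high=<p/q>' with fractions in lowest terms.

Answer: symbol=b low=4/5 high=1/1
symbol=b low=24/25 high=1/1
symbol=b low=124/125 high=1/1

Derivation:
Step 1: interval [0/1, 1/1), width = 1/1 - 0/1 = 1/1
  'e': [0/1 + 1/1*0/1, 0/1 + 1/1*3/5) = [0/1, 3/5)
  'a': [0/1 + 1/1*3/5, 0/1 + 1/1*4/5) = [3/5, 4/5)
  'b': [0/1 + 1/1*4/5, 0/1 + 1/1*1/1) = [4/5, 1/1) <- contains code 249/250
  emit 'b', narrow to [4/5, 1/1)
Step 2: interval [4/5, 1/1), width = 1/1 - 4/5 = 1/5
  'e': [4/5 + 1/5*0/1, 4/5 + 1/5*3/5) = [4/5, 23/25)
  'a': [4/5 + 1/5*3/5, 4/5 + 1/5*4/5) = [23/25, 24/25)
  'b': [4/5 + 1/5*4/5, 4/5 + 1/5*1/1) = [24/25, 1/1) <- contains code 249/250
  emit 'b', narrow to [24/25, 1/1)
Step 3: interval [24/25, 1/1), width = 1/1 - 24/25 = 1/25
  'e': [24/25 + 1/25*0/1, 24/25 + 1/25*3/5) = [24/25, 123/125)
  'a': [24/25 + 1/25*3/5, 24/25 + 1/25*4/5) = [123/125, 124/125)
  'b': [24/25 + 1/25*4/5, 24/25 + 1/25*1/1) = [124/125, 1/1) <- contains code 249/250
  emit 'b', narrow to [124/125, 1/1)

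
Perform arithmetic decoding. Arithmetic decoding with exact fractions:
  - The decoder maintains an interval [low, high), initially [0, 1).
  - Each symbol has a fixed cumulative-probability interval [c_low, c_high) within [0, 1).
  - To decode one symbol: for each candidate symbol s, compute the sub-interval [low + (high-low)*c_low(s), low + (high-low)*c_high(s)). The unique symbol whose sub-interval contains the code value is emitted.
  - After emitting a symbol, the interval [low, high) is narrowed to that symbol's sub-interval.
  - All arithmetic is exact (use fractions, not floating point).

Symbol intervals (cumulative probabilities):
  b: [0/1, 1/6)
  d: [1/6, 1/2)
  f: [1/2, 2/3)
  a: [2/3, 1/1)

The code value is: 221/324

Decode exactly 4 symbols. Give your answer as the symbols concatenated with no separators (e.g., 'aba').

Answer: abdd

Derivation:
Step 1: interval [0/1, 1/1), width = 1/1 - 0/1 = 1/1
  'b': [0/1 + 1/1*0/1, 0/1 + 1/1*1/6) = [0/1, 1/6)
  'd': [0/1 + 1/1*1/6, 0/1 + 1/1*1/2) = [1/6, 1/2)
  'f': [0/1 + 1/1*1/2, 0/1 + 1/1*2/3) = [1/2, 2/3)
  'a': [0/1 + 1/1*2/3, 0/1 + 1/1*1/1) = [2/3, 1/1) <- contains code 221/324
  emit 'a', narrow to [2/3, 1/1)
Step 2: interval [2/3, 1/1), width = 1/1 - 2/3 = 1/3
  'b': [2/3 + 1/3*0/1, 2/3 + 1/3*1/6) = [2/3, 13/18) <- contains code 221/324
  'd': [2/3 + 1/3*1/6, 2/3 + 1/3*1/2) = [13/18, 5/6)
  'f': [2/3 + 1/3*1/2, 2/3 + 1/3*2/3) = [5/6, 8/9)
  'a': [2/3 + 1/3*2/3, 2/3 + 1/3*1/1) = [8/9, 1/1)
  emit 'b', narrow to [2/3, 13/18)
Step 3: interval [2/3, 13/18), width = 13/18 - 2/3 = 1/18
  'b': [2/3 + 1/18*0/1, 2/3 + 1/18*1/6) = [2/3, 73/108)
  'd': [2/3 + 1/18*1/6, 2/3 + 1/18*1/2) = [73/108, 25/36) <- contains code 221/324
  'f': [2/3 + 1/18*1/2, 2/3 + 1/18*2/3) = [25/36, 19/27)
  'a': [2/3 + 1/18*2/3, 2/3 + 1/18*1/1) = [19/27, 13/18)
  emit 'd', narrow to [73/108, 25/36)
Step 4: interval [73/108, 25/36), width = 25/36 - 73/108 = 1/54
  'b': [73/108 + 1/54*0/1, 73/108 + 1/54*1/6) = [73/108, 55/81)
  'd': [73/108 + 1/54*1/6, 73/108 + 1/54*1/2) = [55/81, 37/54) <- contains code 221/324
  'f': [73/108 + 1/54*1/2, 73/108 + 1/54*2/3) = [37/54, 223/324)
  'a': [73/108 + 1/54*2/3, 73/108 + 1/54*1/1) = [223/324, 25/36)
  emit 'd', narrow to [55/81, 37/54)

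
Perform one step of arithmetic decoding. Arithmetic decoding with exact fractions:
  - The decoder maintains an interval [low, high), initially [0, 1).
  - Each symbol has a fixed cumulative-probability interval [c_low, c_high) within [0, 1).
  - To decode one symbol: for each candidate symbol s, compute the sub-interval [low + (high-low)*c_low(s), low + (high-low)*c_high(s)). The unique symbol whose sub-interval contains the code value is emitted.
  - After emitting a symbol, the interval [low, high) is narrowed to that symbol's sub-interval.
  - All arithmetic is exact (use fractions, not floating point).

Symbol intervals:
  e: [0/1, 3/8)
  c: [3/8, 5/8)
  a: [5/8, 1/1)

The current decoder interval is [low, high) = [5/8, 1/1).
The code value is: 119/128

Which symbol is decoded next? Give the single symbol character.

Interval width = high − low = 1/1 − 5/8 = 3/8
Scaled code = (code − low) / width = (119/128 − 5/8) / 3/8 = 13/16
  e: [0/1, 3/8) 
  c: [3/8, 5/8) 
  a: [5/8, 1/1) ← scaled code falls here ✓

Answer: a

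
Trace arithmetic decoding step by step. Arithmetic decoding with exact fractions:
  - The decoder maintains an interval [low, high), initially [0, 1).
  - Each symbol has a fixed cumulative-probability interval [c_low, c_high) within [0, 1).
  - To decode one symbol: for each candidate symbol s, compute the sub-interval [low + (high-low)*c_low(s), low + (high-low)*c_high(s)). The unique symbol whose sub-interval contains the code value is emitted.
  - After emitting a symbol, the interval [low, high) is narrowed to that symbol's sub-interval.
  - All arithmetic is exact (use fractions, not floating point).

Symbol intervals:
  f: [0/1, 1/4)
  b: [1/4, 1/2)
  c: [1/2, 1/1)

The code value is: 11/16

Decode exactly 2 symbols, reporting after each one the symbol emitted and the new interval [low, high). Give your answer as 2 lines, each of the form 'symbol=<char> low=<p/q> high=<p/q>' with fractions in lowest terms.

Answer: symbol=c low=1/2 high=1/1
symbol=b low=5/8 high=3/4

Derivation:
Step 1: interval [0/1, 1/1), width = 1/1 - 0/1 = 1/1
  'f': [0/1 + 1/1*0/1, 0/1 + 1/1*1/4) = [0/1, 1/4)
  'b': [0/1 + 1/1*1/4, 0/1 + 1/1*1/2) = [1/4, 1/2)
  'c': [0/1 + 1/1*1/2, 0/1 + 1/1*1/1) = [1/2, 1/1) <- contains code 11/16
  emit 'c', narrow to [1/2, 1/1)
Step 2: interval [1/2, 1/1), width = 1/1 - 1/2 = 1/2
  'f': [1/2 + 1/2*0/1, 1/2 + 1/2*1/4) = [1/2, 5/8)
  'b': [1/2 + 1/2*1/4, 1/2 + 1/2*1/2) = [5/8, 3/4) <- contains code 11/16
  'c': [1/2 + 1/2*1/2, 1/2 + 1/2*1/1) = [3/4, 1/1)
  emit 'b', narrow to [5/8, 3/4)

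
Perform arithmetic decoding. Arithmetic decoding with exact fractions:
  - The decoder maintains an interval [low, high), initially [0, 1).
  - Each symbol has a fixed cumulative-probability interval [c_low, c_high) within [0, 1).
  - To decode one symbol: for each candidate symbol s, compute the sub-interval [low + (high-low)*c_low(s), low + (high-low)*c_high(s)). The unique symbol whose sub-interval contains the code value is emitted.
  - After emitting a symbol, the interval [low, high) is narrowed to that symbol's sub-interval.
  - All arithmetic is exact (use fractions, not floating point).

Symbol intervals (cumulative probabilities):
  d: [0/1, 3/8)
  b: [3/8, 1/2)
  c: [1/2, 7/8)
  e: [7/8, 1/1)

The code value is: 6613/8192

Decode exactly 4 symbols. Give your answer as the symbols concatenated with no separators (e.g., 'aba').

Answer: ccce

Derivation:
Step 1: interval [0/1, 1/1), width = 1/1 - 0/1 = 1/1
  'd': [0/1 + 1/1*0/1, 0/1 + 1/1*3/8) = [0/1, 3/8)
  'b': [0/1 + 1/1*3/8, 0/1 + 1/1*1/2) = [3/8, 1/2)
  'c': [0/1 + 1/1*1/2, 0/1 + 1/1*7/8) = [1/2, 7/8) <- contains code 6613/8192
  'e': [0/1 + 1/1*7/8, 0/1 + 1/1*1/1) = [7/8, 1/1)
  emit 'c', narrow to [1/2, 7/8)
Step 2: interval [1/2, 7/8), width = 7/8 - 1/2 = 3/8
  'd': [1/2 + 3/8*0/1, 1/2 + 3/8*3/8) = [1/2, 41/64)
  'b': [1/2 + 3/8*3/8, 1/2 + 3/8*1/2) = [41/64, 11/16)
  'c': [1/2 + 3/8*1/2, 1/2 + 3/8*7/8) = [11/16, 53/64) <- contains code 6613/8192
  'e': [1/2 + 3/8*7/8, 1/2 + 3/8*1/1) = [53/64, 7/8)
  emit 'c', narrow to [11/16, 53/64)
Step 3: interval [11/16, 53/64), width = 53/64 - 11/16 = 9/64
  'd': [11/16 + 9/64*0/1, 11/16 + 9/64*3/8) = [11/16, 379/512)
  'b': [11/16 + 9/64*3/8, 11/16 + 9/64*1/2) = [379/512, 97/128)
  'c': [11/16 + 9/64*1/2, 11/16 + 9/64*7/8) = [97/128, 415/512) <- contains code 6613/8192
  'e': [11/16 + 9/64*7/8, 11/16 + 9/64*1/1) = [415/512, 53/64)
  emit 'c', narrow to [97/128, 415/512)
Step 4: interval [97/128, 415/512), width = 415/512 - 97/128 = 27/512
  'd': [97/128 + 27/512*0/1, 97/128 + 27/512*3/8) = [97/128, 3185/4096)
  'b': [97/128 + 27/512*3/8, 97/128 + 27/512*1/2) = [3185/4096, 803/1024)
  'c': [97/128 + 27/512*1/2, 97/128 + 27/512*7/8) = [803/1024, 3293/4096)
  'e': [97/128 + 27/512*7/8, 97/128 + 27/512*1/1) = [3293/4096, 415/512) <- contains code 6613/8192
  emit 'e', narrow to [3293/4096, 415/512)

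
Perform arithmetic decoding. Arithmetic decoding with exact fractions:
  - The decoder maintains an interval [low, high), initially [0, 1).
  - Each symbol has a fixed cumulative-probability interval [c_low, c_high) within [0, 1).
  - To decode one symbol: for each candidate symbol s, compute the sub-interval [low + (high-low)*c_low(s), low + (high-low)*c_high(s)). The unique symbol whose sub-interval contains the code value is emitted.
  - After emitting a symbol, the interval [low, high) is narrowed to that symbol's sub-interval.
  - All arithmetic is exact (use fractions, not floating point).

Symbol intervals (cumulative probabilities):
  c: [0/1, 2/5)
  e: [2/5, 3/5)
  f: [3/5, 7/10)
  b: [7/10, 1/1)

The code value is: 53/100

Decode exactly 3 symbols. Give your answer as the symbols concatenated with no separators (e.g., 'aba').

Answer: efe

Derivation:
Step 1: interval [0/1, 1/1), width = 1/1 - 0/1 = 1/1
  'c': [0/1 + 1/1*0/1, 0/1 + 1/1*2/5) = [0/1, 2/5)
  'e': [0/1 + 1/1*2/5, 0/1 + 1/1*3/5) = [2/5, 3/5) <- contains code 53/100
  'f': [0/1 + 1/1*3/5, 0/1 + 1/1*7/10) = [3/5, 7/10)
  'b': [0/1 + 1/1*7/10, 0/1 + 1/1*1/1) = [7/10, 1/1)
  emit 'e', narrow to [2/5, 3/5)
Step 2: interval [2/5, 3/5), width = 3/5 - 2/5 = 1/5
  'c': [2/5 + 1/5*0/1, 2/5 + 1/5*2/5) = [2/5, 12/25)
  'e': [2/5 + 1/5*2/5, 2/5 + 1/5*3/5) = [12/25, 13/25)
  'f': [2/5 + 1/5*3/5, 2/5 + 1/5*7/10) = [13/25, 27/50) <- contains code 53/100
  'b': [2/5 + 1/5*7/10, 2/5 + 1/5*1/1) = [27/50, 3/5)
  emit 'f', narrow to [13/25, 27/50)
Step 3: interval [13/25, 27/50), width = 27/50 - 13/25 = 1/50
  'c': [13/25 + 1/50*0/1, 13/25 + 1/50*2/5) = [13/25, 66/125)
  'e': [13/25 + 1/50*2/5, 13/25 + 1/50*3/5) = [66/125, 133/250) <- contains code 53/100
  'f': [13/25 + 1/50*3/5, 13/25 + 1/50*7/10) = [133/250, 267/500)
  'b': [13/25 + 1/50*7/10, 13/25 + 1/50*1/1) = [267/500, 27/50)
  emit 'e', narrow to [66/125, 133/250)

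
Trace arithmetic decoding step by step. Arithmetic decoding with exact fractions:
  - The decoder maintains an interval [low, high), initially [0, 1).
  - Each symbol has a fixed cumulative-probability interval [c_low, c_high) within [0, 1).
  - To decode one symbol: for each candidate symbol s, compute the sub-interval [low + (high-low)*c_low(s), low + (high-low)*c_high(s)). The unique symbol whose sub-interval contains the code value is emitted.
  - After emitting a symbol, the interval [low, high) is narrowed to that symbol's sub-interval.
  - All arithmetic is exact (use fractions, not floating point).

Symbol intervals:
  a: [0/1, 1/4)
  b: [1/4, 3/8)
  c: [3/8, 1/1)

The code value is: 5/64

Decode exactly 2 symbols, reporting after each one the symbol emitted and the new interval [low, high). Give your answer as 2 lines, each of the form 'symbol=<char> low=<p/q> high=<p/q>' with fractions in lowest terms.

Step 1: interval [0/1, 1/1), width = 1/1 - 0/1 = 1/1
  'a': [0/1 + 1/1*0/1, 0/1 + 1/1*1/4) = [0/1, 1/4) <- contains code 5/64
  'b': [0/1 + 1/1*1/4, 0/1 + 1/1*3/8) = [1/4, 3/8)
  'c': [0/1 + 1/1*3/8, 0/1 + 1/1*1/1) = [3/8, 1/1)
  emit 'a', narrow to [0/1, 1/4)
Step 2: interval [0/1, 1/4), width = 1/4 - 0/1 = 1/4
  'a': [0/1 + 1/4*0/1, 0/1 + 1/4*1/4) = [0/1, 1/16)
  'b': [0/1 + 1/4*1/4, 0/1 + 1/4*3/8) = [1/16, 3/32) <- contains code 5/64
  'c': [0/1 + 1/4*3/8, 0/1 + 1/4*1/1) = [3/32, 1/4)
  emit 'b', narrow to [1/16, 3/32)

Answer: symbol=a low=0/1 high=1/4
symbol=b low=1/16 high=3/32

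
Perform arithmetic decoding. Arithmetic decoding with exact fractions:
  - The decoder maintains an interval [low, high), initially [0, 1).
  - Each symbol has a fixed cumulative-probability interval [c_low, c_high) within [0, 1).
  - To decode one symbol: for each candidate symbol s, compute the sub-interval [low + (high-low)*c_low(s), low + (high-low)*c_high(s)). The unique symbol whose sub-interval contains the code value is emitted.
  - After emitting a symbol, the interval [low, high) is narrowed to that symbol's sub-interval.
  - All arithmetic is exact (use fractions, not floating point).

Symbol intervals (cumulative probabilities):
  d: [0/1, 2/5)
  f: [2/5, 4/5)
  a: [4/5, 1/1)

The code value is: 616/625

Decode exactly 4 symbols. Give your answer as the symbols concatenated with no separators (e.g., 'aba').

Step 1: interval [0/1, 1/1), width = 1/1 - 0/1 = 1/1
  'd': [0/1 + 1/1*0/1, 0/1 + 1/1*2/5) = [0/1, 2/5)
  'f': [0/1 + 1/1*2/5, 0/1 + 1/1*4/5) = [2/5, 4/5)
  'a': [0/1 + 1/1*4/5, 0/1 + 1/1*1/1) = [4/5, 1/1) <- contains code 616/625
  emit 'a', narrow to [4/5, 1/1)
Step 2: interval [4/5, 1/1), width = 1/1 - 4/5 = 1/5
  'd': [4/5 + 1/5*0/1, 4/5 + 1/5*2/5) = [4/5, 22/25)
  'f': [4/5 + 1/5*2/5, 4/5 + 1/5*4/5) = [22/25, 24/25)
  'a': [4/5 + 1/5*4/5, 4/5 + 1/5*1/1) = [24/25, 1/1) <- contains code 616/625
  emit 'a', narrow to [24/25, 1/1)
Step 3: interval [24/25, 1/1), width = 1/1 - 24/25 = 1/25
  'd': [24/25 + 1/25*0/1, 24/25 + 1/25*2/5) = [24/25, 122/125)
  'f': [24/25 + 1/25*2/5, 24/25 + 1/25*4/5) = [122/125, 124/125) <- contains code 616/625
  'a': [24/25 + 1/25*4/5, 24/25 + 1/25*1/1) = [124/125, 1/1)
  emit 'f', narrow to [122/125, 124/125)
Step 4: interval [122/125, 124/125), width = 124/125 - 122/125 = 2/125
  'd': [122/125 + 2/125*0/1, 122/125 + 2/125*2/5) = [122/125, 614/625)
  'f': [122/125 + 2/125*2/5, 122/125 + 2/125*4/5) = [614/625, 618/625) <- contains code 616/625
  'a': [122/125 + 2/125*4/5, 122/125 + 2/125*1/1) = [618/625, 124/125)
  emit 'f', narrow to [614/625, 618/625)

Answer: aaff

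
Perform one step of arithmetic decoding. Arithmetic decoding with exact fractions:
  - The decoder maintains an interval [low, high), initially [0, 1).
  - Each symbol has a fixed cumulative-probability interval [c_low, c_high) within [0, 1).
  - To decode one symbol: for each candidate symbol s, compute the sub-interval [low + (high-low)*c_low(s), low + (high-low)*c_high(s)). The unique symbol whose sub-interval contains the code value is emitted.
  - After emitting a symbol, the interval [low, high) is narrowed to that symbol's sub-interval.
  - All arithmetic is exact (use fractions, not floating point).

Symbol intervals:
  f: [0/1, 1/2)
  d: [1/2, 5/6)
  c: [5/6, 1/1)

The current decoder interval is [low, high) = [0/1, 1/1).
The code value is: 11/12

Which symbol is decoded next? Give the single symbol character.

Answer: c

Derivation:
Interval width = high − low = 1/1 − 0/1 = 1/1
Scaled code = (code − low) / width = (11/12 − 0/1) / 1/1 = 11/12
  f: [0/1, 1/2) 
  d: [1/2, 5/6) 
  c: [5/6, 1/1) ← scaled code falls here ✓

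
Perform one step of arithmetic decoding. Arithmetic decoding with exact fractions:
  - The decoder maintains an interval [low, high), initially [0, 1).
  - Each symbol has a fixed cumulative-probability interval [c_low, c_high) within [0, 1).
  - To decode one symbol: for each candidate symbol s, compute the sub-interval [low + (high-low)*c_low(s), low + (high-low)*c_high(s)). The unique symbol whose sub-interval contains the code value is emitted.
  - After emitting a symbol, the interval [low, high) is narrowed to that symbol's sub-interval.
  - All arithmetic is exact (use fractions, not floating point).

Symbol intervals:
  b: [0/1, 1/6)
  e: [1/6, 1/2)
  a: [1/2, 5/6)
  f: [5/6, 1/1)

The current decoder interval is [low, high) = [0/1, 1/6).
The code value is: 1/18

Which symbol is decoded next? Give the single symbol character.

Answer: e

Derivation:
Interval width = high − low = 1/6 − 0/1 = 1/6
Scaled code = (code − low) / width = (1/18 − 0/1) / 1/6 = 1/3
  b: [0/1, 1/6) 
  e: [1/6, 1/2) ← scaled code falls here ✓
  a: [1/2, 5/6) 
  f: [5/6, 1/1) 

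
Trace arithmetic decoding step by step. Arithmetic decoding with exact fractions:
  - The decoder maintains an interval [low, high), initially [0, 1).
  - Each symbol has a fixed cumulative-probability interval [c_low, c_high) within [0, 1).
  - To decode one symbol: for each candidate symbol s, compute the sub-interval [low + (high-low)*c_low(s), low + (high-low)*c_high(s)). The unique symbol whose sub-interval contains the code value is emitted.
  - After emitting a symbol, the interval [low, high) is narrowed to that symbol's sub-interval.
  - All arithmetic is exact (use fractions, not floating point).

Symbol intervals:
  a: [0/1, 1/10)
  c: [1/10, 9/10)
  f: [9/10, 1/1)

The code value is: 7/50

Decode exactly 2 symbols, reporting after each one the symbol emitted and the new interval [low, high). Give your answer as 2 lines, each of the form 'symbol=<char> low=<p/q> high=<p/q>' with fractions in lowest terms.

Step 1: interval [0/1, 1/1), width = 1/1 - 0/1 = 1/1
  'a': [0/1 + 1/1*0/1, 0/1 + 1/1*1/10) = [0/1, 1/10)
  'c': [0/1 + 1/1*1/10, 0/1 + 1/1*9/10) = [1/10, 9/10) <- contains code 7/50
  'f': [0/1 + 1/1*9/10, 0/1 + 1/1*1/1) = [9/10, 1/1)
  emit 'c', narrow to [1/10, 9/10)
Step 2: interval [1/10, 9/10), width = 9/10 - 1/10 = 4/5
  'a': [1/10 + 4/5*0/1, 1/10 + 4/5*1/10) = [1/10, 9/50) <- contains code 7/50
  'c': [1/10 + 4/5*1/10, 1/10 + 4/5*9/10) = [9/50, 41/50)
  'f': [1/10 + 4/5*9/10, 1/10 + 4/5*1/1) = [41/50, 9/10)
  emit 'a', narrow to [1/10, 9/50)

Answer: symbol=c low=1/10 high=9/10
symbol=a low=1/10 high=9/50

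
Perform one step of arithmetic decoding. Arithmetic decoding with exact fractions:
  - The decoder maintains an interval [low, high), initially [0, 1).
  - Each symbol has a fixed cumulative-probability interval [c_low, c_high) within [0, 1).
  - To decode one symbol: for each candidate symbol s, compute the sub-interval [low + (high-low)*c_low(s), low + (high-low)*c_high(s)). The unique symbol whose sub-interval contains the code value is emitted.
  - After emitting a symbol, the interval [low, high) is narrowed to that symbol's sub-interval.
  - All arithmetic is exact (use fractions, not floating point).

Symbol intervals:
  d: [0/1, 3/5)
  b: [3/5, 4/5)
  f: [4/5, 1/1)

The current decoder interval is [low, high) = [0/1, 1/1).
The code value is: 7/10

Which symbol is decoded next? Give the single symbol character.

Answer: b

Derivation:
Interval width = high − low = 1/1 − 0/1 = 1/1
Scaled code = (code − low) / width = (7/10 − 0/1) / 1/1 = 7/10
  d: [0/1, 3/5) 
  b: [3/5, 4/5) ← scaled code falls here ✓
  f: [4/5, 1/1) 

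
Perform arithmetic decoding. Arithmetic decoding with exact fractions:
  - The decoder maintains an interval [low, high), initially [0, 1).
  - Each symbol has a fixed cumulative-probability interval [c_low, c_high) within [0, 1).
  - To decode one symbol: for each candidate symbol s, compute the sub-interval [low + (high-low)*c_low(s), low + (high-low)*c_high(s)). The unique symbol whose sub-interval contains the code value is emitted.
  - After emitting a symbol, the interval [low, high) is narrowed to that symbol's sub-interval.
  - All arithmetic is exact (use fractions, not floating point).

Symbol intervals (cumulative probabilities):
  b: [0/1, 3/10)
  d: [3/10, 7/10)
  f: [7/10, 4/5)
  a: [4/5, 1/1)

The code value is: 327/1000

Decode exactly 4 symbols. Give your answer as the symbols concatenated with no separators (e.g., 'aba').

Answer: dbbf

Derivation:
Step 1: interval [0/1, 1/1), width = 1/1 - 0/1 = 1/1
  'b': [0/1 + 1/1*0/1, 0/1 + 1/1*3/10) = [0/1, 3/10)
  'd': [0/1 + 1/1*3/10, 0/1 + 1/1*7/10) = [3/10, 7/10) <- contains code 327/1000
  'f': [0/1 + 1/1*7/10, 0/1 + 1/1*4/5) = [7/10, 4/5)
  'a': [0/1 + 1/1*4/5, 0/1 + 1/1*1/1) = [4/5, 1/1)
  emit 'd', narrow to [3/10, 7/10)
Step 2: interval [3/10, 7/10), width = 7/10 - 3/10 = 2/5
  'b': [3/10 + 2/5*0/1, 3/10 + 2/5*3/10) = [3/10, 21/50) <- contains code 327/1000
  'd': [3/10 + 2/5*3/10, 3/10 + 2/5*7/10) = [21/50, 29/50)
  'f': [3/10 + 2/5*7/10, 3/10 + 2/5*4/5) = [29/50, 31/50)
  'a': [3/10 + 2/5*4/5, 3/10 + 2/5*1/1) = [31/50, 7/10)
  emit 'b', narrow to [3/10, 21/50)
Step 3: interval [3/10, 21/50), width = 21/50 - 3/10 = 3/25
  'b': [3/10 + 3/25*0/1, 3/10 + 3/25*3/10) = [3/10, 42/125) <- contains code 327/1000
  'd': [3/10 + 3/25*3/10, 3/10 + 3/25*7/10) = [42/125, 48/125)
  'f': [3/10 + 3/25*7/10, 3/10 + 3/25*4/5) = [48/125, 99/250)
  'a': [3/10 + 3/25*4/5, 3/10 + 3/25*1/1) = [99/250, 21/50)
  emit 'b', narrow to [3/10, 42/125)
Step 4: interval [3/10, 42/125), width = 42/125 - 3/10 = 9/250
  'b': [3/10 + 9/250*0/1, 3/10 + 9/250*3/10) = [3/10, 777/2500)
  'd': [3/10 + 9/250*3/10, 3/10 + 9/250*7/10) = [777/2500, 813/2500)
  'f': [3/10 + 9/250*7/10, 3/10 + 9/250*4/5) = [813/2500, 411/1250) <- contains code 327/1000
  'a': [3/10 + 9/250*4/5, 3/10 + 9/250*1/1) = [411/1250, 42/125)
  emit 'f', narrow to [813/2500, 411/1250)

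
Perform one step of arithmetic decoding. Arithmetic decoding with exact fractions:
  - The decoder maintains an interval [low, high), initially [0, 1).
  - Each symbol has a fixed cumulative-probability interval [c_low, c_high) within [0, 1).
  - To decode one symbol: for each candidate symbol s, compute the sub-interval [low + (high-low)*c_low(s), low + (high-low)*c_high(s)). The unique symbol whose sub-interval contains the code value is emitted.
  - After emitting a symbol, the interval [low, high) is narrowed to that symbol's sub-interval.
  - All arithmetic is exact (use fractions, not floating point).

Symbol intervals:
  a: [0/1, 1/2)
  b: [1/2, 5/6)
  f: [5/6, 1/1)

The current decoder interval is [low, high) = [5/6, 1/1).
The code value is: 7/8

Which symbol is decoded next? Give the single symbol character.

Answer: a

Derivation:
Interval width = high − low = 1/1 − 5/6 = 1/6
Scaled code = (code − low) / width = (7/8 − 5/6) / 1/6 = 1/4
  a: [0/1, 1/2) ← scaled code falls here ✓
  b: [1/2, 5/6) 
  f: [5/6, 1/1) 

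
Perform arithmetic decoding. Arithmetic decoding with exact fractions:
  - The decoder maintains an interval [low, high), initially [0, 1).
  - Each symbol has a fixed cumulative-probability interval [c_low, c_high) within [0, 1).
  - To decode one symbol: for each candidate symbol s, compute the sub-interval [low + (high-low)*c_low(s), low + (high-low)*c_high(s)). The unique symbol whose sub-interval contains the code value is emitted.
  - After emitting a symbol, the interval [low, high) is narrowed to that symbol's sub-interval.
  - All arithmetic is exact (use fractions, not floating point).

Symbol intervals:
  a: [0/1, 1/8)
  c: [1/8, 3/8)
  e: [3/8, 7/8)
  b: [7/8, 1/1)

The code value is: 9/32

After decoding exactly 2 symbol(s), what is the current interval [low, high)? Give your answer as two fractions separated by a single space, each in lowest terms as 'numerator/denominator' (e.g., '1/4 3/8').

Step 1: interval [0/1, 1/1), width = 1/1 - 0/1 = 1/1
  'a': [0/1 + 1/1*0/1, 0/1 + 1/1*1/8) = [0/1, 1/8)
  'c': [0/1 + 1/1*1/8, 0/1 + 1/1*3/8) = [1/8, 3/8) <- contains code 9/32
  'e': [0/1 + 1/1*3/8, 0/1 + 1/1*7/8) = [3/8, 7/8)
  'b': [0/1 + 1/1*7/8, 0/1 + 1/1*1/1) = [7/8, 1/1)
  emit 'c', narrow to [1/8, 3/8)
Step 2: interval [1/8, 3/8), width = 3/8 - 1/8 = 1/4
  'a': [1/8 + 1/4*0/1, 1/8 + 1/4*1/8) = [1/8, 5/32)
  'c': [1/8 + 1/4*1/8, 1/8 + 1/4*3/8) = [5/32, 7/32)
  'e': [1/8 + 1/4*3/8, 1/8 + 1/4*7/8) = [7/32, 11/32) <- contains code 9/32
  'b': [1/8 + 1/4*7/8, 1/8 + 1/4*1/1) = [11/32, 3/8)
  emit 'e', narrow to [7/32, 11/32)

Answer: 7/32 11/32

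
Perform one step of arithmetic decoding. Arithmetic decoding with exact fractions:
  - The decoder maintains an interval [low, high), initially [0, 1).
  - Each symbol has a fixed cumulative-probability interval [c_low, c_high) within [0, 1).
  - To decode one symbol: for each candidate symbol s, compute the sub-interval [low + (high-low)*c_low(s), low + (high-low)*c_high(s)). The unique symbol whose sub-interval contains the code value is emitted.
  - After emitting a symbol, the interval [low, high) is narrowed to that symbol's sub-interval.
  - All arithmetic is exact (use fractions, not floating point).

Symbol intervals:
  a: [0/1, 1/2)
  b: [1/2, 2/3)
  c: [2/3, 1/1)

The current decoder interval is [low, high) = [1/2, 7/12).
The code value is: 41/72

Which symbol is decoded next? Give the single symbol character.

Answer: c

Derivation:
Interval width = high − low = 7/12 − 1/2 = 1/12
Scaled code = (code − low) / width = (41/72 − 1/2) / 1/12 = 5/6
  a: [0/1, 1/2) 
  b: [1/2, 2/3) 
  c: [2/3, 1/1) ← scaled code falls here ✓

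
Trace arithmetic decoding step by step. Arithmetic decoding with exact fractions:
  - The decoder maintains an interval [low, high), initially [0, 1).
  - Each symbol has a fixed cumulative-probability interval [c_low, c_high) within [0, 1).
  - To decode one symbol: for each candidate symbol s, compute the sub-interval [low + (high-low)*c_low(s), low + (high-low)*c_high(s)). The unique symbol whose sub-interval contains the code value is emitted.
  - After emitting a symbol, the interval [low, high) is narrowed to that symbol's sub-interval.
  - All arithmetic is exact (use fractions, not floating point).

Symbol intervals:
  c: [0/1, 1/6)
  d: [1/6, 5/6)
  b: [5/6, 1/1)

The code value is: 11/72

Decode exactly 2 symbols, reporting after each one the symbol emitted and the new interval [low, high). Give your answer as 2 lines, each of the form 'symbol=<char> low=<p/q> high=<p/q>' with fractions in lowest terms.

Step 1: interval [0/1, 1/1), width = 1/1 - 0/1 = 1/1
  'c': [0/1 + 1/1*0/1, 0/1 + 1/1*1/6) = [0/1, 1/6) <- contains code 11/72
  'd': [0/1 + 1/1*1/6, 0/1 + 1/1*5/6) = [1/6, 5/6)
  'b': [0/1 + 1/1*5/6, 0/1 + 1/1*1/1) = [5/6, 1/1)
  emit 'c', narrow to [0/1, 1/6)
Step 2: interval [0/1, 1/6), width = 1/6 - 0/1 = 1/6
  'c': [0/1 + 1/6*0/1, 0/1 + 1/6*1/6) = [0/1, 1/36)
  'd': [0/1 + 1/6*1/6, 0/1 + 1/6*5/6) = [1/36, 5/36)
  'b': [0/1 + 1/6*5/6, 0/1 + 1/6*1/1) = [5/36, 1/6) <- contains code 11/72
  emit 'b', narrow to [5/36, 1/6)

Answer: symbol=c low=0/1 high=1/6
symbol=b low=5/36 high=1/6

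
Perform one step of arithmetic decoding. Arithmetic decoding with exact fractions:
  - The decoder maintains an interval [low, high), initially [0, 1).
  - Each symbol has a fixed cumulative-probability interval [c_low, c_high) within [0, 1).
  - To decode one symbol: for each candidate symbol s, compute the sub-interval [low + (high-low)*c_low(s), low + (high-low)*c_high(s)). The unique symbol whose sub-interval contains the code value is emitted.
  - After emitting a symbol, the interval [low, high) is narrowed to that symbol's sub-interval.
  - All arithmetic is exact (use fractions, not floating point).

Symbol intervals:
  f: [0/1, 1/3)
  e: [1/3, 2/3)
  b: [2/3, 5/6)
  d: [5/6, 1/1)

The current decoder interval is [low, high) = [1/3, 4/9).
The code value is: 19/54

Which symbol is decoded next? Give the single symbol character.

Answer: f

Derivation:
Interval width = high − low = 4/9 − 1/3 = 1/9
Scaled code = (code − low) / width = (19/54 − 1/3) / 1/9 = 1/6
  f: [0/1, 1/3) ← scaled code falls here ✓
  e: [1/3, 2/3) 
  b: [2/3, 5/6) 
  d: [5/6, 1/1) 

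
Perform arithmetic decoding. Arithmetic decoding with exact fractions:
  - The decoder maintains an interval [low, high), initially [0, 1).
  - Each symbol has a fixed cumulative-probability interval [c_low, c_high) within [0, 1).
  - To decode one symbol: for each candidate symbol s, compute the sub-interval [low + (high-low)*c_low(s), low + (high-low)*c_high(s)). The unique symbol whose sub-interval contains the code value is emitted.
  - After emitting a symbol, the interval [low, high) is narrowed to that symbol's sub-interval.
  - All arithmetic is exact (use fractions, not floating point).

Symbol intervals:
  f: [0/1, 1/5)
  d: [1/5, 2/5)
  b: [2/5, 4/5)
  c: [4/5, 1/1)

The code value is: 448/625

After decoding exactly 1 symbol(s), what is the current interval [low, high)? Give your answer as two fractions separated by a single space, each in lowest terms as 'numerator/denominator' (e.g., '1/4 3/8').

Step 1: interval [0/1, 1/1), width = 1/1 - 0/1 = 1/1
  'f': [0/1 + 1/1*0/1, 0/1 + 1/1*1/5) = [0/1, 1/5)
  'd': [0/1 + 1/1*1/5, 0/1 + 1/1*2/5) = [1/5, 2/5)
  'b': [0/1 + 1/1*2/5, 0/1 + 1/1*4/5) = [2/5, 4/5) <- contains code 448/625
  'c': [0/1 + 1/1*4/5, 0/1 + 1/1*1/1) = [4/5, 1/1)
  emit 'b', narrow to [2/5, 4/5)

Answer: 2/5 4/5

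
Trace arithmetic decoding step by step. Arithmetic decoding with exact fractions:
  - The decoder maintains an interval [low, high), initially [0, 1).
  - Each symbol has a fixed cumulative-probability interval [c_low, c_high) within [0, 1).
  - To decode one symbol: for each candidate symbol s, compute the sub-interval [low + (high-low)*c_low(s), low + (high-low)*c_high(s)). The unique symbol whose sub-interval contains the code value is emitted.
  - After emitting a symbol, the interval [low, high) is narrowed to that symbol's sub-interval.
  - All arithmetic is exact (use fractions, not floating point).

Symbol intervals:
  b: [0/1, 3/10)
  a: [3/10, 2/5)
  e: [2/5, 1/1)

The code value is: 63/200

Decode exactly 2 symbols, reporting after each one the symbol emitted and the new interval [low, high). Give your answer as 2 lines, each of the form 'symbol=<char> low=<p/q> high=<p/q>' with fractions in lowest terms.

Step 1: interval [0/1, 1/1), width = 1/1 - 0/1 = 1/1
  'b': [0/1 + 1/1*0/1, 0/1 + 1/1*3/10) = [0/1, 3/10)
  'a': [0/1 + 1/1*3/10, 0/1 + 1/1*2/5) = [3/10, 2/5) <- contains code 63/200
  'e': [0/1 + 1/1*2/5, 0/1 + 1/1*1/1) = [2/5, 1/1)
  emit 'a', narrow to [3/10, 2/5)
Step 2: interval [3/10, 2/5), width = 2/5 - 3/10 = 1/10
  'b': [3/10 + 1/10*0/1, 3/10 + 1/10*3/10) = [3/10, 33/100) <- contains code 63/200
  'a': [3/10 + 1/10*3/10, 3/10 + 1/10*2/5) = [33/100, 17/50)
  'e': [3/10 + 1/10*2/5, 3/10 + 1/10*1/1) = [17/50, 2/5)
  emit 'b', narrow to [3/10, 33/100)

Answer: symbol=a low=3/10 high=2/5
symbol=b low=3/10 high=33/100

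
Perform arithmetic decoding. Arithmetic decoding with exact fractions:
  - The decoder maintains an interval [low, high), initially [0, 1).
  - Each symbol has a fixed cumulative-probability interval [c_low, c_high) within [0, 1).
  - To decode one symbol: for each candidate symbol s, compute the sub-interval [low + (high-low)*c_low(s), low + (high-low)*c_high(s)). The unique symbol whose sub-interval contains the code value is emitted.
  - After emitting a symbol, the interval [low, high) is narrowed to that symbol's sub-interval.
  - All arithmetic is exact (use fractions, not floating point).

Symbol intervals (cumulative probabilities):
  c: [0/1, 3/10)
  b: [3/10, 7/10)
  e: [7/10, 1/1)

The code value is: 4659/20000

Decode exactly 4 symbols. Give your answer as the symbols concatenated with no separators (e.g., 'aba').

Step 1: interval [0/1, 1/1), width = 1/1 - 0/1 = 1/1
  'c': [0/1 + 1/1*0/1, 0/1 + 1/1*3/10) = [0/1, 3/10) <- contains code 4659/20000
  'b': [0/1 + 1/1*3/10, 0/1 + 1/1*7/10) = [3/10, 7/10)
  'e': [0/1 + 1/1*7/10, 0/1 + 1/1*1/1) = [7/10, 1/1)
  emit 'c', narrow to [0/1, 3/10)
Step 2: interval [0/1, 3/10), width = 3/10 - 0/1 = 3/10
  'c': [0/1 + 3/10*0/1, 0/1 + 3/10*3/10) = [0/1, 9/100)
  'b': [0/1 + 3/10*3/10, 0/1 + 3/10*7/10) = [9/100, 21/100)
  'e': [0/1 + 3/10*7/10, 0/1 + 3/10*1/1) = [21/100, 3/10) <- contains code 4659/20000
  emit 'e', narrow to [21/100, 3/10)
Step 3: interval [21/100, 3/10), width = 3/10 - 21/100 = 9/100
  'c': [21/100 + 9/100*0/1, 21/100 + 9/100*3/10) = [21/100, 237/1000) <- contains code 4659/20000
  'b': [21/100 + 9/100*3/10, 21/100 + 9/100*7/10) = [237/1000, 273/1000)
  'e': [21/100 + 9/100*7/10, 21/100 + 9/100*1/1) = [273/1000, 3/10)
  emit 'c', narrow to [21/100, 237/1000)
Step 4: interval [21/100, 237/1000), width = 237/1000 - 21/100 = 27/1000
  'c': [21/100 + 27/1000*0/1, 21/100 + 27/1000*3/10) = [21/100, 2181/10000)
  'b': [21/100 + 27/1000*3/10, 21/100 + 27/1000*7/10) = [2181/10000, 2289/10000)
  'e': [21/100 + 27/1000*7/10, 21/100 + 27/1000*1/1) = [2289/10000, 237/1000) <- contains code 4659/20000
  emit 'e', narrow to [2289/10000, 237/1000)

Answer: cece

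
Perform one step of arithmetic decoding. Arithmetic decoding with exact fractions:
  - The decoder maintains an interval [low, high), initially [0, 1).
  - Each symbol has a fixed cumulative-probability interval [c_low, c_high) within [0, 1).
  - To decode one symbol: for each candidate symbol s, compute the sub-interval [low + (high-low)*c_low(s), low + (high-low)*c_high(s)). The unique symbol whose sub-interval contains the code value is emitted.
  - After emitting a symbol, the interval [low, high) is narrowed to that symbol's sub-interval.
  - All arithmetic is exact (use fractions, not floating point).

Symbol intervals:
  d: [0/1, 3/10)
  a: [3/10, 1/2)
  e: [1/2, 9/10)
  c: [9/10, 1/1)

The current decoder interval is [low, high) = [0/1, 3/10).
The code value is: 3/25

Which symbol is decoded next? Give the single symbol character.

Interval width = high − low = 3/10 − 0/1 = 3/10
Scaled code = (code − low) / width = (3/25 − 0/1) / 3/10 = 2/5
  d: [0/1, 3/10) 
  a: [3/10, 1/2) ← scaled code falls here ✓
  e: [1/2, 9/10) 
  c: [9/10, 1/1) 

Answer: a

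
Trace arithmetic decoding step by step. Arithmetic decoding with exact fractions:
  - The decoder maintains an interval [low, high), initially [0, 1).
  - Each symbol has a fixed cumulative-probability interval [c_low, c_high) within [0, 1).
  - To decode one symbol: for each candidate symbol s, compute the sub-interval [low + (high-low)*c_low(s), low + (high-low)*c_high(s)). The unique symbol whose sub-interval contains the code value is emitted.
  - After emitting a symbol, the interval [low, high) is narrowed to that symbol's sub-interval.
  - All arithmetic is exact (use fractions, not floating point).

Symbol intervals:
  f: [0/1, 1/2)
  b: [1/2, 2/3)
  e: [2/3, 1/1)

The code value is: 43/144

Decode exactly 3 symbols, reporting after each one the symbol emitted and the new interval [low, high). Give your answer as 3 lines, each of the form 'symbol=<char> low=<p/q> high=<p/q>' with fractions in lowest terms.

Answer: symbol=f low=0/1 high=1/2
symbol=b low=1/4 high=1/3
symbol=b low=7/24 high=11/36

Derivation:
Step 1: interval [0/1, 1/1), width = 1/1 - 0/1 = 1/1
  'f': [0/1 + 1/1*0/1, 0/1 + 1/1*1/2) = [0/1, 1/2) <- contains code 43/144
  'b': [0/1 + 1/1*1/2, 0/1 + 1/1*2/3) = [1/2, 2/3)
  'e': [0/1 + 1/1*2/3, 0/1 + 1/1*1/1) = [2/3, 1/1)
  emit 'f', narrow to [0/1, 1/2)
Step 2: interval [0/1, 1/2), width = 1/2 - 0/1 = 1/2
  'f': [0/1 + 1/2*0/1, 0/1 + 1/2*1/2) = [0/1, 1/4)
  'b': [0/1 + 1/2*1/2, 0/1 + 1/2*2/3) = [1/4, 1/3) <- contains code 43/144
  'e': [0/1 + 1/2*2/3, 0/1 + 1/2*1/1) = [1/3, 1/2)
  emit 'b', narrow to [1/4, 1/3)
Step 3: interval [1/4, 1/3), width = 1/3 - 1/4 = 1/12
  'f': [1/4 + 1/12*0/1, 1/4 + 1/12*1/2) = [1/4, 7/24)
  'b': [1/4 + 1/12*1/2, 1/4 + 1/12*2/3) = [7/24, 11/36) <- contains code 43/144
  'e': [1/4 + 1/12*2/3, 1/4 + 1/12*1/1) = [11/36, 1/3)
  emit 'b', narrow to [7/24, 11/36)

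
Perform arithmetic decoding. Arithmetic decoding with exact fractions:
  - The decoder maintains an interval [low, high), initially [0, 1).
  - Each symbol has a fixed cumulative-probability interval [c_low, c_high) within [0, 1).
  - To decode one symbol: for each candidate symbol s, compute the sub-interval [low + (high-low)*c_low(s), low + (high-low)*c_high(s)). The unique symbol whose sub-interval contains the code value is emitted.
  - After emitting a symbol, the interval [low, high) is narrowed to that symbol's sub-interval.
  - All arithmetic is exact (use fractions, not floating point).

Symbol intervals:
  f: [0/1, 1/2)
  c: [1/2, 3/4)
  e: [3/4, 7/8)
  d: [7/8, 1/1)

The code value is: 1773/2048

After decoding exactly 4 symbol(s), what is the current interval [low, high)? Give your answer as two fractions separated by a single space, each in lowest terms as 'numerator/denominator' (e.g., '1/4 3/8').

Answer: 443/512 887/1024

Derivation:
Step 1: interval [0/1, 1/1), width = 1/1 - 0/1 = 1/1
  'f': [0/1 + 1/1*0/1, 0/1 + 1/1*1/2) = [0/1, 1/2)
  'c': [0/1 + 1/1*1/2, 0/1 + 1/1*3/4) = [1/2, 3/4)
  'e': [0/1 + 1/1*3/4, 0/1 + 1/1*7/8) = [3/4, 7/8) <- contains code 1773/2048
  'd': [0/1 + 1/1*7/8, 0/1 + 1/1*1/1) = [7/8, 1/1)
  emit 'e', narrow to [3/4, 7/8)
Step 2: interval [3/4, 7/8), width = 7/8 - 3/4 = 1/8
  'f': [3/4 + 1/8*0/1, 3/4 + 1/8*1/2) = [3/4, 13/16)
  'c': [3/4 + 1/8*1/2, 3/4 + 1/8*3/4) = [13/16, 27/32)
  'e': [3/4 + 1/8*3/4, 3/4 + 1/8*7/8) = [27/32, 55/64)
  'd': [3/4 + 1/8*7/8, 3/4 + 1/8*1/1) = [55/64, 7/8) <- contains code 1773/2048
  emit 'd', narrow to [55/64, 7/8)
Step 3: interval [55/64, 7/8), width = 7/8 - 55/64 = 1/64
  'f': [55/64 + 1/64*0/1, 55/64 + 1/64*1/2) = [55/64, 111/128) <- contains code 1773/2048
  'c': [55/64 + 1/64*1/2, 55/64 + 1/64*3/4) = [111/128, 223/256)
  'e': [55/64 + 1/64*3/4, 55/64 + 1/64*7/8) = [223/256, 447/512)
  'd': [55/64 + 1/64*7/8, 55/64 + 1/64*1/1) = [447/512, 7/8)
  emit 'f', narrow to [55/64, 111/128)
Step 4: interval [55/64, 111/128), width = 111/128 - 55/64 = 1/128
  'f': [55/64 + 1/128*0/1, 55/64 + 1/128*1/2) = [55/64, 221/256)
  'c': [55/64 + 1/128*1/2, 55/64 + 1/128*3/4) = [221/256, 443/512)
  'e': [55/64 + 1/128*3/4, 55/64 + 1/128*7/8) = [443/512, 887/1024) <- contains code 1773/2048
  'd': [55/64 + 1/128*7/8, 55/64 + 1/128*1/1) = [887/1024, 111/128)
  emit 'e', narrow to [443/512, 887/1024)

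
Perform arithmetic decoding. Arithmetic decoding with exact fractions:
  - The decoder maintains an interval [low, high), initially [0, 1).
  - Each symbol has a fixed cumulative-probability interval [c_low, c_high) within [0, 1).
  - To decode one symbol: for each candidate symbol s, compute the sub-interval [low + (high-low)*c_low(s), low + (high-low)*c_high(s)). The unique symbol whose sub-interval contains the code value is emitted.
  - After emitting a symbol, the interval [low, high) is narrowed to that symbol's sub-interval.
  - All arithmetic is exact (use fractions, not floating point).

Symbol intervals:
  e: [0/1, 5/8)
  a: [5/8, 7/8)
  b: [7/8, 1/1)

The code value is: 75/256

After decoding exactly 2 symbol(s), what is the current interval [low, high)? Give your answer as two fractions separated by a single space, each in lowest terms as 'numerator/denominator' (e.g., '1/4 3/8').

Step 1: interval [0/1, 1/1), width = 1/1 - 0/1 = 1/1
  'e': [0/1 + 1/1*0/1, 0/1 + 1/1*5/8) = [0/1, 5/8) <- contains code 75/256
  'a': [0/1 + 1/1*5/8, 0/1 + 1/1*7/8) = [5/8, 7/8)
  'b': [0/1 + 1/1*7/8, 0/1 + 1/1*1/1) = [7/8, 1/1)
  emit 'e', narrow to [0/1, 5/8)
Step 2: interval [0/1, 5/8), width = 5/8 - 0/1 = 5/8
  'e': [0/1 + 5/8*0/1, 0/1 + 5/8*5/8) = [0/1, 25/64) <- contains code 75/256
  'a': [0/1 + 5/8*5/8, 0/1 + 5/8*7/8) = [25/64, 35/64)
  'b': [0/1 + 5/8*7/8, 0/1 + 5/8*1/1) = [35/64, 5/8)
  emit 'e', narrow to [0/1, 25/64)

Answer: 0/1 25/64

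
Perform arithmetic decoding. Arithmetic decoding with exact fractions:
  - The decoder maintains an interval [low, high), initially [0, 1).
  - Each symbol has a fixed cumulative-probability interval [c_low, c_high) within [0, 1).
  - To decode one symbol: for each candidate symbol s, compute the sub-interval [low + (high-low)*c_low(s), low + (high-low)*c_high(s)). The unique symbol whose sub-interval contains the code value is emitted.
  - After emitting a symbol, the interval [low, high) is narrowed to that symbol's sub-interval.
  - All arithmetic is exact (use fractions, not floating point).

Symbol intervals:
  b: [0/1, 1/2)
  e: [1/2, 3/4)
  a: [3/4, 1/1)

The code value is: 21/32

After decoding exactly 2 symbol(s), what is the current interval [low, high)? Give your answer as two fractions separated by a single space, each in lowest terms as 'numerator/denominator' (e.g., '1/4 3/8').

Answer: 5/8 11/16

Derivation:
Step 1: interval [0/1, 1/1), width = 1/1 - 0/1 = 1/1
  'b': [0/1 + 1/1*0/1, 0/1 + 1/1*1/2) = [0/1, 1/2)
  'e': [0/1 + 1/1*1/2, 0/1 + 1/1*3/4) = [1/2, 3/4) <- contains code 21/32
  'a': [0/1 + 1/1*3/4, 0/1 + 1/1*1/1) = [3/4, 1/1)
  emit 'e', narrow to [1/2, 3/4)
Step 2: interval [1/2, 3/4), width = 3/4 - 1/2 = 1/4
  'b': [1/2 + 1/4*0/1, 1/2 + 1/4*1/2) = [1/2, 5/8)
  'e': [1/2 + 1/4*1/2, 1/2 + 1/4*3/4) = [5/8, 11/16) <- contains code 21/32
  'a': [1/2 + 1/4*3/4, 1/2 + 1/4*1/1) = [11/16, 3/4)
  emit 'e', narrow to [5/8, 11/16)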